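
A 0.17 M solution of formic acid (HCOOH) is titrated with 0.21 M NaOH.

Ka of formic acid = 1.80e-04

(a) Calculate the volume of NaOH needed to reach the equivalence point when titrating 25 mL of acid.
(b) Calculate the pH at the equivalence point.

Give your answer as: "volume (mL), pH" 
V = 20.2 mL, pH = 8.36

(a) At equivalence: moles acid = moles base.
moles acid = 0.17 × 0.025 = 0.00425 mol; V_NaOH = 0.00425/0.21 = 0.02024 L = 20.2 mL.
(b) At equivalence, all acid → conjugate base A⁻ at [A⁻] = 0.00425/0.04524 = 0.09395 M.
Kb = Kw/Ka = 1.0e-14/1.80e-04 = 5.556e-11; [OH⁻] = √(Kb·[A⁻]) = 2.285e-06; pOH = 5.64; pH = 14 − pOH = 8.36.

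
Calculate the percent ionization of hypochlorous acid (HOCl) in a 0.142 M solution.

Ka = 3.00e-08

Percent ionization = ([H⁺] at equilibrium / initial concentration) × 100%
Percent ionization = 0.046%

Let x = [H⁺]. Ka = x²/(C - x) ⇒ x² + (3.00e-08)x - (3.00e-08)(0.142) = 0. x = 6.5254e-05. Percent = (6.5254e-05/0.142) × 100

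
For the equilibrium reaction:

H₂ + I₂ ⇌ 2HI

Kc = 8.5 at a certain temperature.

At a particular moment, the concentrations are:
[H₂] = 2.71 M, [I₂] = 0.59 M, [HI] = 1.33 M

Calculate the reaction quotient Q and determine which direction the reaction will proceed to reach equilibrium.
Q = 1.106, Q < K, reaction proceeds forward (toward products)

Q = ([HI]^2) / ([H₂] × [I₂])
  = ((1.33)^2) / ((2.71)·(0.59)) = 1.7689/1.5989 = 1.106
Since Q = 1.106 < Kc = 8.5, the reaction proceeds forward (toward products) to reach equilibrium.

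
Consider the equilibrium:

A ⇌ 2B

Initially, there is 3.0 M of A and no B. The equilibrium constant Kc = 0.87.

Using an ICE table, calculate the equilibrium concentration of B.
[B] = 1.413 M

ICE: [A] = 3.0 − x, [B] = 2x.
Kc = (2x)²/(3.0 − x) = 0.87 ⇒ 4x² + 0.87x − 2.61 = 0.
x = (−0.87 + √(0.87² + 4·4·2.61))/(2·4) = (−0.87 + √42.517)/8 = 0.70631.
[B] = 2x = 1.413 M.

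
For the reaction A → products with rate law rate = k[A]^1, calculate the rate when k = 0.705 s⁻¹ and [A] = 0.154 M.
0.1086 M/s

rate = k·[A]^1 = 0.705·(0.154)^1 = 0.705·0.154 = 0.1086 M/s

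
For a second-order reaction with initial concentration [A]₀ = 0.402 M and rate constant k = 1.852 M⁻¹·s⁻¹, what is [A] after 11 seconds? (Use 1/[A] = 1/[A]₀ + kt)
0.0437 M

1/[A] = 1/[A]₀ + k·t = 1/0.402 + (1.852)·(11) = 2.4876 + 20.3720 = 22.8596
[A] = 1/22.8596 = 0.0437 M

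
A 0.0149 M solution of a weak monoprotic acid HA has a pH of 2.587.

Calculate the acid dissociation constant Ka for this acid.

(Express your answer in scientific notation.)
K_a = 5.44e-04

[H⁺] = 10^(−pH) = 10^(−2.587) = 2.588e-03 M. For HA ⇌ H⁺ + A⁻, Ka = x²/(C − x) = (2.588e-03)²/(0.0149 − 2.588e-03) = 5.44e-04.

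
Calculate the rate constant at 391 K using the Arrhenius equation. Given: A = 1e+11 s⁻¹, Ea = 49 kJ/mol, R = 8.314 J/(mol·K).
2.84e+04 s⁻¹

k = A·exp(-Ea/(R·T)) = 1e+11·exp(-49000/(8.314·391)) = 1e+11·exp(-15.0733) = 1e+11·2.8427e-07 = 2.84e+04 s⁻¹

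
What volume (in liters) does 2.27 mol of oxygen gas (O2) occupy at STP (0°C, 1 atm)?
At STP, 1 mol of gas occupies 22.4 L
Volume = 2.27 mol × 22.4 L/mol = 50.85 L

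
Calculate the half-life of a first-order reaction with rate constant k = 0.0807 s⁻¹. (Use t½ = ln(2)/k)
8.59 s

t½ = ln(2)/k = 0.6931/0.0807 = 8.59 s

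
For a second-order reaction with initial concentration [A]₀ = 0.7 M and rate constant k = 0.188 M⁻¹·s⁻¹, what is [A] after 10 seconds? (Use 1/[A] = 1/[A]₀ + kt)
0.3022 M

1/[A] = 1/[A]₀ + k·t = 1/0.7 + (0.188)·(10) = 1.4286 + 1.8800 = 3.3086
[A] = 1/3.3086 = 0.3022 M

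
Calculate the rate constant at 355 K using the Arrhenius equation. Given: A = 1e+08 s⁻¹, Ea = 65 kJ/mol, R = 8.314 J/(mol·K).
2.73e-02 s⁻¹

k = A·exp(-Ea/(R·T)) = 1e+08·exp(-65000/(8.314·355)) = 1e+08·exp(-22.0229) = 1e+08·2.7262e-10 = 2.73e-02 s⁻¹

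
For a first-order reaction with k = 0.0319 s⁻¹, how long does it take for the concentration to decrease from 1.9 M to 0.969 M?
21.11 s

From ln[A] = ln[A]₀ - k·t: t = ln([A]₀/[A])/k = ln(1.9/0.969)/0.0319 = ln(1.9608)/0.0319 = 0.6733/0.0319 = 21.11 s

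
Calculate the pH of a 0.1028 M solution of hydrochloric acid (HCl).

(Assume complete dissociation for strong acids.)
pH = 0.99

[H⁺] = 0.1028 M for strong acid. pH = -log[H⁺] = -log(0.1028)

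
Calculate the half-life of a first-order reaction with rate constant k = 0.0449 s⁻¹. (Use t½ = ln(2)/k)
15.44 s

t½ = ln(2)/k = 0.6931/0.0449 = 15.44 s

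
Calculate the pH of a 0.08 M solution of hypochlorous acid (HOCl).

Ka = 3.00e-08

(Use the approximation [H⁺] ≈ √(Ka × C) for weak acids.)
pH = 4.31

[H⁺] = √(Ka × C) = √(3.00e-08 × 0.08) = 4.8990e-05. pH = -log(4.8990e-05)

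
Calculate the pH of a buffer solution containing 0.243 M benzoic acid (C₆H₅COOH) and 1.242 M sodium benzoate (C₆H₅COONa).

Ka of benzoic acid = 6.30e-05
pH = 4.91

pKa = -log(6.30e-05) = 4.20. pH = pKa + log([A⁻]/[HA]) = 4.20 + log(1.242/0.243)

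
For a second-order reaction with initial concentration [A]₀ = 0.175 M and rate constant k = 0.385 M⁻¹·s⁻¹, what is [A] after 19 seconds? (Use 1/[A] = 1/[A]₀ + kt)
0.0768 M

1/[A] = 1/[A]₀ + k·t = 1/0.175 + (0.385)·(19) = 5.7143 + 7.3150 = 13.0293
[A] = 1/13.0293 = 0.0768 M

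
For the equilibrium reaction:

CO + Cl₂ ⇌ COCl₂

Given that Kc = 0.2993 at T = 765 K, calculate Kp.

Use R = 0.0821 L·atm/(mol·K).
K_p = 0.0048

Δn = (moles gaseous products) − (moles gaseous reactants) = -1
T = 765 K; RT = 0.0821 × 765 = 62.8065
Kp = Kc·(RT)^Δn = 0.2993 × (62.8065)^-1 = 0.2993 × 0.0159219 = 0.0048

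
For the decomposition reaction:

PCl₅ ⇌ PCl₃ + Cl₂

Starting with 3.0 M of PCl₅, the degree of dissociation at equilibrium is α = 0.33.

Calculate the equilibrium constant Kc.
K_c = 0.4876

x = α·[A]₀ = 0.33 × 3.0 = 0.99 M dissociated.
At eq: [PCl₅] = 3.0 − 0.99 = 2.01 M; [PCl₃] = [Cl₂] = x = 0.99 M.
Kc = [PCl₃][Cl₂]/[PCl₅] = (0.99)²/2.01 = 0.4876.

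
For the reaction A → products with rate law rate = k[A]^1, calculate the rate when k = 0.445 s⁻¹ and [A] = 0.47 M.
0.2092 M/s

rate = k·[A]^1 = 0.445·(0.47)^1 = 0.445·0.47 = 0.2092 M/s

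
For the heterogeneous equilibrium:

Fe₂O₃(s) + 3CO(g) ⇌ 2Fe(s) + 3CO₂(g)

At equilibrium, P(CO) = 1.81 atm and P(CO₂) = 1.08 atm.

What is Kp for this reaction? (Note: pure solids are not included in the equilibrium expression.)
K_p = 0.212

Solids (Fe₂O₃, Fe) are excluded.
Kp = P(CO₂)³/P(CO)³ = (1.08)³/(1.81)³ = 1.26/5.93 = 0.212.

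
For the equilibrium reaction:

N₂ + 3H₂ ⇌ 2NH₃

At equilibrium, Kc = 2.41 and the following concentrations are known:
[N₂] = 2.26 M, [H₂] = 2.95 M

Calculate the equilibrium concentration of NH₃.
[NH₃] = 11.8249 M

Kc = ([NH₃]^2) / ([N₂] × [H₂]^3) = 2.41
[NH₃]^2 = Kc · (reactant terms)/(other product terms) = 2.41 · 58.02 / 1 = 139.83
[NH₃] = (139.83)^(1/2) = 11.8249 M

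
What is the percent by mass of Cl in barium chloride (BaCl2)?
Mass of Cl in formula = 35.45 × 2 = 70.9 g/mol
Molar mass = 208.23 g/mol
% Cl = (70.9/208.23) × 100% = 34.05%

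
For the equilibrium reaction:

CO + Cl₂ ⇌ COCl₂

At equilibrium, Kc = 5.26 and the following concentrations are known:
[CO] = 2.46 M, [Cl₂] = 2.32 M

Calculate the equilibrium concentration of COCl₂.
[COCl₂] = 30.0199 M

Kc = ([COCl₂]) / ([CO] × [Cl₂]) = 5.26
[COCl₂]^1 = Kc · (reactant terms)/(other product terms) = 5.26 · 5.7072 / 1 = 30.02
[COCl₂] = 30.0199 M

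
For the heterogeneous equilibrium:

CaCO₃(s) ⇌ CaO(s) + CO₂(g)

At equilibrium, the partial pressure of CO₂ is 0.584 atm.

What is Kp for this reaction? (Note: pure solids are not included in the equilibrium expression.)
K_p = 0.584

Solids (CaCO₃, CaO) have activity 1 and are excluded.
Kp = P(CO₂) = 0.584.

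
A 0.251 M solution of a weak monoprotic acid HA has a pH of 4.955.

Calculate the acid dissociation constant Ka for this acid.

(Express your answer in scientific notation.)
K_a = 4.90e-10

[H⁺] = 10^(−pH) = 10^(−4.955) = 1.109e-05 M. For HA ⇌ H⁺ + A⁻, Ka = x²/(C − x) = (1.109e-05)²/(0.251 − 1.109e-05) = 4.90e-10.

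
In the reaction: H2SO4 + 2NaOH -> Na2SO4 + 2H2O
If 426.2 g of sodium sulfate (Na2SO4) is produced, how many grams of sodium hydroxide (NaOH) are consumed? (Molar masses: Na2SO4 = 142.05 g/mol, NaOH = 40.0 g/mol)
Moles of Na2SO4 = 426.2 g ÷ 142.05 g/mol = 3.00035 mol
Mole ratio: 2 mol NaOH / 1 mol Na2SO4
Moles of NaOH = 3.00035 × (2/1) = 6.0007 mol
Mass of NaOH = 6.0007 mol × 40.0 g/mol = 240 g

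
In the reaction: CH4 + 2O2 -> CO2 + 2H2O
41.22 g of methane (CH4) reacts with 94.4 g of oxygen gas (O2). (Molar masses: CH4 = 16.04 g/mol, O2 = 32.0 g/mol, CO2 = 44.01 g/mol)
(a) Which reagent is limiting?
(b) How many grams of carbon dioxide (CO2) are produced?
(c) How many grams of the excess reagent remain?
(a) O2, (b) 64.91 g, (c) 17.56 g

Moles of CH4 = 41.22 g ÷ 16.04 g/mol = 2.56983 mol
Moles of O2 = 94.4 g ÷ 32.0 g/mol = 2.95 mol
Moles ÷ coefficient: CH4: 2.56983/1 = 2.57, O2: 2.95/2 = 1.475
(a) O2 has the smaller value, so O2 is the limiting reagent.
(b) Moles of CO2 = 2.95 mol O2 × (1/2) = 1.475 mol; mass = 1.475 mol × 44.01 g/mol = 64.91 g
(c) CH4 consumed = 2.95 × (1/2) = 1.475 mol; remaining = 2.56983 − 1.475 = 1.09483 mol; mass = 1.09483 mol × 16.04 g/mol = 17.56 g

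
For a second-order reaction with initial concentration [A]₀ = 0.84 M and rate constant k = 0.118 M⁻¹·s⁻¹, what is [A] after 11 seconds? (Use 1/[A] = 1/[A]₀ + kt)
0.4019 M

1/[A] = 1/[A]₀ + k·t = 1/0.84 + (0.118)·(11) = 1.1905 + 1.2980 = 2.4885
[A] = 1/2.4885 = 0.4019 M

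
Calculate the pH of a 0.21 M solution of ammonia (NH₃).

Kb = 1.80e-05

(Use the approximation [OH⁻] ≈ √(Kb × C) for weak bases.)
pH = 11.29

[OH⁻] = √(Kb × C) = √(1.80e-05 × 0.21) = 1.9442e-03. pOH = 2.71, pH = 14 - pOH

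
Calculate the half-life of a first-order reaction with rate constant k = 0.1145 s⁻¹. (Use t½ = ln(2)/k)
6.05 s

t½ = ln(2)/k = 0.6931/0.1145 = 6.05 s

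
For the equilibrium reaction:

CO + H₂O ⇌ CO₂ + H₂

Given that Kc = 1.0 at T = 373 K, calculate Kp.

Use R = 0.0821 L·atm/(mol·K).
K_p = 1.0000

Δn = (moles gaseous products) − (moles gaseous reactants) = 0
T = 373 K; RT = 0.0821 × 373 = 30.6233
Kp = Kc·(RT)^Δn = 1.0 × (30.6233)^0 = 1.0 × 1 = 1.0000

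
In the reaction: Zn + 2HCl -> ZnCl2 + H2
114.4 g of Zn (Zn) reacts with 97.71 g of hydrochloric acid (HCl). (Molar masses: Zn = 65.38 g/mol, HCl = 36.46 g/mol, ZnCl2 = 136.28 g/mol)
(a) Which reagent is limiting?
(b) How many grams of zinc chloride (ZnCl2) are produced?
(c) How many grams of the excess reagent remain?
(a) HCl, (b) 182.6 g, (c) 26.79 g

Moles of Zn = 114.4 g ÷ 65.38 g/mol = 1.74977 mol
Moles of HCl = 97.71 g ÷ 36.46 g/mol = 2.67992 mol
Moles ÷ coefficient: Zn: 1.74977/1 = 1.75, HCl: 2.67992/2 = 1.34
(a) HCl has the smaller value, so HCl is the limiting reagent.
(b) Moles of ZnCl2 = 2.67992 mol HCl × (1/2) = 1.33996 mol; mass = 1.33996 mol × 136.28 g/mol = 182.6 g
(c) Zn consumed = 2.67992 × (1/2) = 1.33996 mol; remaining = 1.74977 − 1.33996 = 0.409809 mol; mass = 0.409809 mol × 65.38 g/mol = 26.79 g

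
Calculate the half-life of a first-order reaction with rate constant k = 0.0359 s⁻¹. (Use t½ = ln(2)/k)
19.31 s

t½ = ln(2)/k = 0.6931/0.0359 = 19.31 s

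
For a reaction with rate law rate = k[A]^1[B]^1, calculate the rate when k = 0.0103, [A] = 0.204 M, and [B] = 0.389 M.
0.0008174 M/s

rate = k·[A]^1·[B]^1 = 0.0103·(0.204)^1·(0.389)^1 = 0.0103·0.204·0.389 = 0.0008174 M/s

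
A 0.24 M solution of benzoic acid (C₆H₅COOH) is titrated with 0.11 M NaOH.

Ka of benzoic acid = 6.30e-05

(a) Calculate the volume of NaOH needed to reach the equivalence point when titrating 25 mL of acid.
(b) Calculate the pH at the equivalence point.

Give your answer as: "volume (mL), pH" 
V = 54.5 mL, pH = 8.54

(a) At equivalence: moles acid = moles base.
moles acid = 0.24 × 0.025 = 0.006 mol; V_NaOH = 0.006/0.11 = 0.05455 L = 54.5 mL.
(b) At equivalence, all acid → conjugate base A⁻ at [A⁻] = 0.006/0.07955 = 0.07543 M.
Kb = Kw/Ka = 1.0e-14/6.30e-05 = 1.587e-10; [OH⁻] = √(Kb·[A⁻]) = 3.460e-06; pOH = 5.46; pH = 14 − pOH = 8.54.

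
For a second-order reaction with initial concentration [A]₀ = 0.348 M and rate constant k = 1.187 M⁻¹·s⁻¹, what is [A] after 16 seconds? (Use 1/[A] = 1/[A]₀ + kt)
0.0457 M

1/[A] = 1/[A]₀ + k·t = 1/0.348 + (1.187)·(16) = 2.8736 + 18.9920 = 21.8656
[A] = 1/21.8656 = 0.0457 M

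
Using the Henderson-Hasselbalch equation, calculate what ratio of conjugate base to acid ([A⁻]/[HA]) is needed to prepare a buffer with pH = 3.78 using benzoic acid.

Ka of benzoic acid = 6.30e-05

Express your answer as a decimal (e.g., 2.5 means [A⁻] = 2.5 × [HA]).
[A⁻]/[HA] = 0.380

pKa = −log(6.30e-05) = 4.2007. pH = pKa + log([A⁻]/[HA]). 3.78 = 4.2007 + log(ratio). log(ratio) = 3.78 − 4.2007 = -0.4207. ratio = 10^(-0.4207) = 0.380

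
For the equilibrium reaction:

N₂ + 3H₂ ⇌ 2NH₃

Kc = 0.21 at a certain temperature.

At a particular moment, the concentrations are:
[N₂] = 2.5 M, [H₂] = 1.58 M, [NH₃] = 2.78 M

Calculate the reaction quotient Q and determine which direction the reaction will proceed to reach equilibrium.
Q = 0.784, Q > K, reaction proceeds reverse (toward reactants)

Q = ([NH₃]^2) / ([N₂] × [H₂]^3)
  = ((2.78)^2) / ((2.5)·(1.58)^3) = 7.7284/9.8608 = 0.7838
Since Q = 0.7838 > Kc = 0.21, the reaction proceeds reverse (toward reactants) to reach equilibrium.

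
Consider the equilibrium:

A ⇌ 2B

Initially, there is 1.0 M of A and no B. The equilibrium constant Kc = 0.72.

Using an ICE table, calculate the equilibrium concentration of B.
[B] = 0.687 M

ICE: [A] = 1.0 − x, [B] = 2x.
Kc = (2x)²/(1.0 − x) = 0.72 ⇒ 4x² + 0.72x − 0.72 = 0.
x = (−0.72 + √(0.72² + 4·4·0.72))/(2·4) = (−0.72 + √12.038)/8 = 0.3437.
[B] = 2x = 0.687 M.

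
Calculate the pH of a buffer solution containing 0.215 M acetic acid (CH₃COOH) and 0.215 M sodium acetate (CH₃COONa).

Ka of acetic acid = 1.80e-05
pH = 4.74

pKa = -log(1.80e-05) = 4.74. pH = pKa + log([A⁻]/[HA]) = 4.74 + log(0.215/0.215)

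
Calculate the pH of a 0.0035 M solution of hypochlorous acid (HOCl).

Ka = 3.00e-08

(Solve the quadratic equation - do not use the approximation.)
pH = 4.99

x² + Ka×x - Ka×C = 0. Using quadratic formula: [H⁺] = 1.0232e-05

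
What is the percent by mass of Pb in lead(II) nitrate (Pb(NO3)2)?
Mass of Pb in formula = 207.2 × 1 = 207.2 g/mol
Molar mass = 331.22 g/mol
% Pb = (207.2/331.22) × 100% = 62.56%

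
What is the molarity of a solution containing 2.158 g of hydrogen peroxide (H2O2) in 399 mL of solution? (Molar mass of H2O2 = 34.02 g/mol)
Moles of H2O2 = 2.158 g ÷ 34.02 g/mol = 0.0634333 mol
Volume = 399 mL = 0.399 L
Molarity = 0.0634333 mol ÷ 0.399 L = 0.159 M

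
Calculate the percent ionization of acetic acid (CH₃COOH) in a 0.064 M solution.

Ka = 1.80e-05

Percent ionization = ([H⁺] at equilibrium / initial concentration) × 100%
Percent ionization = 1.66%

Let x = [H⁺]. Ka = x²/(C - x) ⇒ x² + (1.80e-05)x - (1.80e-05)(0.064) = 0. x = 1.0644e-03. Percent = (1.0644e-03/0.064) × 100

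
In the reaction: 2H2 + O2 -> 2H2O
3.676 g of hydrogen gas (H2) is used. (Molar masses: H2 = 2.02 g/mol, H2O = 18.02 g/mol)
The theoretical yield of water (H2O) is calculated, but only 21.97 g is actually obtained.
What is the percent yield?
Moles of H2 = 3.676 g ÷ 2.02 g/mol = 1.8198 mol
Mole ratio: 2 mol H2O / 2 mol H2
Moles of H2O = 1.8198 × (2/2) = 1.8198 mol
Theoretical yield = 1.8198 mol × 18.02 g/mol = 32.793 g
Actual yield = 21.97 g
Percent yield = (21.97 / 32.793) × 100% = 67.0%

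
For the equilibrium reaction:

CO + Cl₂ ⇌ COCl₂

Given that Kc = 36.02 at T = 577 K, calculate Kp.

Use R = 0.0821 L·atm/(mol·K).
K_p = 0.7604

Δn = (moles gaseous products) − (moles gaseous reactants) = -1
T = 577 K; RT = 0.0821 × 577 = 47.3717
Kp = Kc·(RT)^Δn = 36.02 × (47.3717)^-1 = 36.02 × 0.0211096 = 0.7604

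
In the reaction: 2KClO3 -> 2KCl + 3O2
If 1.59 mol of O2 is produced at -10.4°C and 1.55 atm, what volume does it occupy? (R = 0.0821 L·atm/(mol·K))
T = -10.4°C + 273.15 = 262.75 K
V = nRT/P = (1.59 × 0.0821 × 262.75) / 1.55
V = 22.13 L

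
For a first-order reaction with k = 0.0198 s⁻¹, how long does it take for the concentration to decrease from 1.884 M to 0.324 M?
88.91 s

From ln[A] = ln[A]₀ - k·t: t = ln([A]₀/[A])/k = ln(1.884/0.324)/0.0198 = ln(5.8148)/0.0198 = 1.7604/0.0198 = 88.91 s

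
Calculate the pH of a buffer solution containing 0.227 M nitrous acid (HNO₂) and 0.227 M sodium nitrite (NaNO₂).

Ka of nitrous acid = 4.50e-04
pH = 3.35

pKa = -log(4.50e-04) = 3.35. pH = pKa + log([A⁻]/[HA]) = 3.35 + log(0.227/0.227)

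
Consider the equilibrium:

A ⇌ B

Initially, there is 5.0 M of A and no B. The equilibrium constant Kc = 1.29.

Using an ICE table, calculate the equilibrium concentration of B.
[B] = 2.817 M

ICE: [A] = 5.0 − x, [B] = x.
Kc = x/(5.0 − x) = 1.29 ⇒ x = 1.29·5.0/(1 + 1.29) = 6.45/2.29 = 2.817.
[B] = x = 2.817 M.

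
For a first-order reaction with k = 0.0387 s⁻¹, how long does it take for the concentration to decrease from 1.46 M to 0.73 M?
17.91 s

From ln[A] = ln[A]₀ - k·t: t = ln([A]₀/[A])/k = ln(1.46/0.73)/0.0387 = ln(2.0000)/0.0387 = 0.6931/0.0387 = 17.91 s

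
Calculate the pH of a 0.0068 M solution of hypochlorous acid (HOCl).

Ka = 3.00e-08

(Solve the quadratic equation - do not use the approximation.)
pH = 4.85

x² + Ka×x - Ka×C = 0. Using quadratic formula: [H⁺] = 1.4268e-05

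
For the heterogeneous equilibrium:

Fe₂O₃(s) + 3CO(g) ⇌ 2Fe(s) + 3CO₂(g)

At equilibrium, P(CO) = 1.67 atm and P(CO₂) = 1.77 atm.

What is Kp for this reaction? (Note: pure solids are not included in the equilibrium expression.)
K_p = 1.191

Solids (Fe₂O₃, Fe) are excluded.
Kp = P(CO₂)³/P(CO)³ = (1.77)³/(1.67)³ = 5.545/4.657 = 1.191.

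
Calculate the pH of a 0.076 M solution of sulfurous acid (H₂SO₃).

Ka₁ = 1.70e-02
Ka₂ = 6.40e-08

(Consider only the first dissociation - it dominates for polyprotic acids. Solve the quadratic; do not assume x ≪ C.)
pH = 1.55

x² + Ka₁·x − Ka₁·C = 0 with Ka₁ = 1.70e-02, C = 0.076.
x = (−Ka₁ + √(Ka₁² + 4·Ka₁·C))/2 = 2.8436e-02 M, so pH = 1.55.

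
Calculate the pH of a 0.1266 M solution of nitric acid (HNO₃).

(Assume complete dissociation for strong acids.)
pH = 0.90

[H⁺] = 0.1266 M for strong acid. pH = -log[H⁺] = -log(0.1266)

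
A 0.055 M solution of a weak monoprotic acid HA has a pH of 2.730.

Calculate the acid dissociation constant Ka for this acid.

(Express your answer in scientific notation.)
K_a = 6.53e-05

[H⁺] = 10^(−pH) = 10^(−2.730) = 1.862e-03 M. For HA ⇌ H⁺ + A⁻, Ka = x²/(C − x) = (1.862e-03)²/(0.055 − 1.862e-03) = 6.53e-05.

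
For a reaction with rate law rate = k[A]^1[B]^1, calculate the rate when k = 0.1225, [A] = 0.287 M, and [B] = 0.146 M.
0.005133 M/s

rate = k·[A]^1·[B]^1 = 0.1225·(0.287)^1·(0.146)^1 = 0.1225·0.287·0.146 = 0.005133 M/s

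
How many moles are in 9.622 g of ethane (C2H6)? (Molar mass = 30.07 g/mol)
Moles = 9.622 g ÷ 30.07 g/mol = 0.32 mol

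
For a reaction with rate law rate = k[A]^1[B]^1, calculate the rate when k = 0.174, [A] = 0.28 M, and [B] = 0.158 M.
0.007698 M/s

rate = k·[A]^1·[B]^1 = 0.174·(0.28)^1·(0.158)^1 = 0.174·0.28·0.158 = 0.007698 M/s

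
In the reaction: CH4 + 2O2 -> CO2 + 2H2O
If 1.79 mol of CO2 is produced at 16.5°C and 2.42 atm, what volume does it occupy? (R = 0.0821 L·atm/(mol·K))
T = 16.5°C + 273.15 = 289.65 K
V = nRT/P = (1.79 × 0.0821 × 289.65) / 2.42
V = 17.59 L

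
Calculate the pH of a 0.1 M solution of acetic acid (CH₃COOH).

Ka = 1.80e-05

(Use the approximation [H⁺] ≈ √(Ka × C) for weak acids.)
pH = 2.87

[H⁺] = √(Ka × C) = √(1.80e-05 × 0.1) = 1.3416e-03. pH = -log(1.3416e-03)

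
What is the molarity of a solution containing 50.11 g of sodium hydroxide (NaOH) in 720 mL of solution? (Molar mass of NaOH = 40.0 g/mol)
Moles of NaOH = 50.11 g ÷ 40.0 g/mol = 1.25275 mol
Volume = 720 mL = 0.72 L
Molarity = 1.25275 mol ÷ 0.72 L = 1.74 M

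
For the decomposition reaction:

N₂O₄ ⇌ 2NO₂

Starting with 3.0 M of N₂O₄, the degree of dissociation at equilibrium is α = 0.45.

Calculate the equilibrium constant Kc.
K_c = 4.4182

x = α·[A]₀ = 0.45 × 3.0 = 1.35 M dissociated.
At eq: [N₂O₄] = 3.0 − 1.35 = 1.65 M; [NO₂] = 2x = 2.7 M.
Kc = [NO₂]²/[N₂O₄] = (2.7)²/1.65 = 4.418.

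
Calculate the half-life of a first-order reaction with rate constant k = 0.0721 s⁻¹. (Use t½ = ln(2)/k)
9.61 s

t½ = ln(2)/k = 0.6931/0.0721 = 9.61 s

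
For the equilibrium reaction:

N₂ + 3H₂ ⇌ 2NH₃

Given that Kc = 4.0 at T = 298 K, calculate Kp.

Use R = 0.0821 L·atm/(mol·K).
K_p = 0.0067

Δn = (moles gaseous products) − (moles gaseous reactants) = -2
T = 298 K; RT = 0.0821 × 298 = 24.4658
Kp = Kc·(RT)^Δn = 4.0 × (24.4658)^-2 = 4.0 × 0.00167063 = 0.0067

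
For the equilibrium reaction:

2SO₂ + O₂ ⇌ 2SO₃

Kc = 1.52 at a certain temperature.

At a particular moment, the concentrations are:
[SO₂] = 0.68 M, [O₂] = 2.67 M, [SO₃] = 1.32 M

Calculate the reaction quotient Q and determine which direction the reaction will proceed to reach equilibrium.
Q = 1.411, Q < K, reaction proceeds forward (toward products)

Q = ([SO₃]^2) / ([SO₂]^2 × [O₂])
  = ((1.32)^2) / ((0.68)^2·(2.67)) = 1.7424/1.2346 = 1.411
Since Q = 1.411 < Kc = 1.52, the reaction proceeds forward (toward products) to reach equilibrium.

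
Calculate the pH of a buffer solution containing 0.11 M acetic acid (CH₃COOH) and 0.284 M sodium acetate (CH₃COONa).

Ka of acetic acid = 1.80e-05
pH = 5.16

pKa = -log(1.80e-05) = 4.74. pH = pKa + log([A⁻]/[HA]) = 4.74 + log(0.284/0.11)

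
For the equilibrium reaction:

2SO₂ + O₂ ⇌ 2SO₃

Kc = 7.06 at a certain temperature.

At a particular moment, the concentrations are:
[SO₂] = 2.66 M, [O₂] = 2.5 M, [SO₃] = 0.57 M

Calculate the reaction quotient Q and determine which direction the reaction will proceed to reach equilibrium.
Q = 0.018, Q < K, reaction proceeds forward (toward products)

Q = ([SO₃]^2) / ([SO₂]^2 × [O₂])
  = ((0.57)^2) / ((2.66)^2·(2.5)) = 0.3249/17.689 = 0.01837
Since Q = 0.01837 < Kc = 7.06, the reaction proceeds forward (toward products) to reach equilibrium.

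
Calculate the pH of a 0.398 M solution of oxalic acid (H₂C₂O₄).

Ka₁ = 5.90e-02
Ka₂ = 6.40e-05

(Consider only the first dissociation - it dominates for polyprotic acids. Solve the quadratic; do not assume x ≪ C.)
pH = 0.90

x² + Ka₁·x − Ka₁·C = 0 with Ka₁ = 5.90e-02, C = 0.398.
x = (−Ka₁ + √(Ka₁² + 4·Ka₁·C))/2 = 1.2655e-01 M, so pH = 0.90.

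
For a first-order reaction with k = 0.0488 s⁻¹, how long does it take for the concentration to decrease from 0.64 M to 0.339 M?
13.02 s

From ln[A] = ln[A]₀ - k·t: t = ln([A]₀/[A])/k = ln(0.64/0.339)/0.0488 = ln(1.8879)/0.0488 = 0.6355/0.0488 = 13.02 s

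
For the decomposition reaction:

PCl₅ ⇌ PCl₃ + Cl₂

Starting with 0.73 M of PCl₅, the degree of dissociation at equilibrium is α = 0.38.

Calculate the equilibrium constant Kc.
K_c = 0.1700

x = α·[A]₀ = 0.38 × 0.73 = 0.2774 M dissociated.
At eq: [PCl₅] = 0.73 − 0.2774 = 0.4526 M; [PCl₃] = [Cl₂] = x = 0.2774 M.
Kc = [PCl₃][Cl₂]/[PCl₅] = (0.2774)²/0.4526 = 0.17.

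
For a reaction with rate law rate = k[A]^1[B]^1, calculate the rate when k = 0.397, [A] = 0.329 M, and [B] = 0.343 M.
0.0448 M/s

rate = k·[A]^1·[B]^1 = 0.397·(0.329)^1·(0.343)^1 = 0.397·0.329·0.343 = 0.0448 M/s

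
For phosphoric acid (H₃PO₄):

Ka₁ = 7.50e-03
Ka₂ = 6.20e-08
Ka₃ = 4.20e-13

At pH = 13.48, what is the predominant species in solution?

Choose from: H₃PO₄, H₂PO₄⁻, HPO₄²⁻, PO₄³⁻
PO₄³⁻

pKa1 = 2.12, pKa2 = 7.21, pKa3 = 12.38. Each pKa is the crossover between adjacent species; pH = 13.48 lies in the region where PO₄³⁻ predominates.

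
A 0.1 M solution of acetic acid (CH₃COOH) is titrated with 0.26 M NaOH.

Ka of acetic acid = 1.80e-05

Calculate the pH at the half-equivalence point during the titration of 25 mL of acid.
pH = pKa = 4.74

At the half-equivalence point, [HA] = [A⁻], so by Henderson–Hasselbalch pH = pKa + log(1) = pKa.
pKa = −log(1.80e-05) = 4.74.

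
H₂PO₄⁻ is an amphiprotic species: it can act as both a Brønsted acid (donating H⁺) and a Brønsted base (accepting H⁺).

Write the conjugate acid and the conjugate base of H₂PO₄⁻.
Conjugate acid: H₃PO₄, Conjugate base: HPO₄²⁻

As an acid: H₂PO₄⁻ → H⁺ + HPO₄²⁻, so the conjugate base is HPO₄²⁻.
As a base: H₂PO₄⁻ + H⁺ → H₃PO₄, so the conjugate acid is H₃PO₄.

Conjugate acid-base pairs differ by one H⁺. Ka × Kb = Kw for a conjugate pair.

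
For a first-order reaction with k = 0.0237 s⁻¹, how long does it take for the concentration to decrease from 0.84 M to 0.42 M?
29.25 s

From ln[A] = ln[A]₀ - k·t: t = ln([A]₀/[A])/k = ln(0.84/0.42)/0.0237 = ln(2.0000)/0.0237 = 0.6931/0.0237 = 29.25 s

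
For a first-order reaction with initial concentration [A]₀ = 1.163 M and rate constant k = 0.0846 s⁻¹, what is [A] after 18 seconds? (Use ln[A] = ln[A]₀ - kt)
0.2537 M

ln[A] = ln[A]₀ - k·t = ln(1.163) - (0.0846)·(18) = 0.1510 - 1.5228 = -1.3718
[A] = e^(-1.3718) = 0.2537 M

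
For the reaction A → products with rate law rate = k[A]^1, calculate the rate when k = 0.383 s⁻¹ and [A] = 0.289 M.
0.1107 M/s

rate = k·[A]^1 = 0.383·(0.289)^1 = 0.383·0.289 = 0.1107 M/s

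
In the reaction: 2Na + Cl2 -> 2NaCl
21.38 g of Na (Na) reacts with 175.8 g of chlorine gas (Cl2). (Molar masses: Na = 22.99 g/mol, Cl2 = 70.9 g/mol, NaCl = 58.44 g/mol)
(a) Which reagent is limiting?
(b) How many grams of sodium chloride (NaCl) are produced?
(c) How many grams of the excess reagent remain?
(a) Na, (b) 54.35 g, (c) 142.8 g

Moles of Na = 21.38 g ÷ 22.99 g/mol = 0.92997 mol
Moles of Cl2 = 175.8 g ÷ 70.9 g/mol = 2.47955 mol
Moles ÷ coefficient: Na: 0.92997/2 = 0.465, Cl2: 2.47955/1 = 2.48
(a) Na has the smaller value, so Na is the limiting reagent.
(b) Moles of NaCl = 0.92997 mol Na × (2/2) = 0.92997 mol; mass = 0.92997 mol × 58.44 g/mol = 54.35 g
(c) Cl2 consumed = 0.92997 × (1/2) = 0.464985 mol; remaining = 2.47955 − 0.464985 = 2.01456 mol; mass = 2.01456 mol × 70.9 g/mol = 142.8 g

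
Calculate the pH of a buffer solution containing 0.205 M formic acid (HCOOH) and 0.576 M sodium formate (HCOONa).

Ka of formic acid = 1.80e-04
pH = 4.19

pKa = -log(1.80e-04) = 3.74. pH = pKa + log([A⁻]/[HA]) = 3.74 + log(0.576/0.205)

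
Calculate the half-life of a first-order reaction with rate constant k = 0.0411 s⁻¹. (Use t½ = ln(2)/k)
16.86 s

t½ = ln(2)/k = 0.6931/0.0411 = 16.86 s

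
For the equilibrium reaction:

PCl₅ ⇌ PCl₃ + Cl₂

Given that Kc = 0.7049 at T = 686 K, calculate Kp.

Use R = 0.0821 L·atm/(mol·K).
K_p = 39.7004

Δn = (moles gaseous products) − (moles gaseous reactants) = 1
T = 686 K; RT = 0.0821 × 686 = 56.3206
Kp = Kc·(RT)^Δn = 0.7049 × (56.3206)^1 = 0.7049 × 56.3206 = 39.7004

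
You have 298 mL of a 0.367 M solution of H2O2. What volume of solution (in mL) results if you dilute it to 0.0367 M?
Using M₁V₁ = M₂V₂:
0.367 × 298 = 0.0367 × V₂
V₂ = (0.367 × 298) / 0.0367 = 2980 mL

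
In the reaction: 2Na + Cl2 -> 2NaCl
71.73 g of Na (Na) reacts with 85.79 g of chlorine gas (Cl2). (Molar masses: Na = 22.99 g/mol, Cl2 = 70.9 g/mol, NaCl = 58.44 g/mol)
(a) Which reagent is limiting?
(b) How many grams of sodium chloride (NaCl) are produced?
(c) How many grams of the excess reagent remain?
(a) Cl2, (b) 141.4 g, (c) 16.09 g

Moles of Na = 71.73 g ÷ 22.99 g/mol = 3.12005 mol
Moles of Cl2 = 85.79 g ÷ 70.9 g/mol = 1.21001 mol
Moles ÷ coefficient: Na: 3.12005/2 = 1.56, Cl2: 1.21001/1 = 1.21
(a) Cl2 has the smaller value, so Cl2 is the limiting reagent.
(b) Moles of NaCl = 1.21001 mol Cl2 × (2/1) = 2.42003 mol; mass = 2.42003 mol × 58.44 g/mol = 141.4 g
(c) Na consumed = 1.21001 × (2/1) = 2.42003 mol; remaining = 3.12005 − 2.42003 = 0.700024 mol; mass = 0.700024 mol × 22.99 g/mol = 16.09 g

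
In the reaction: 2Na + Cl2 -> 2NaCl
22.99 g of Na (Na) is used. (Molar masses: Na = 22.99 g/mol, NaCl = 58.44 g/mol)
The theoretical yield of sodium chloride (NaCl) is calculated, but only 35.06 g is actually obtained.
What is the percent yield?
Moles of Na = 22.99 g ÷ 22.99 g/mol = 1 mol
Mole ratio: 2 mol NaCl / 2 mol Na
Moles of NaCl = 1 × (2/2) = 1 mol
Theoretical yield = 1 mol × 58.44 g/mol = 58.44 g
Actual yield = 35.06 g
Percent yield = (35.06 / 58.44) × 100% = 60.0%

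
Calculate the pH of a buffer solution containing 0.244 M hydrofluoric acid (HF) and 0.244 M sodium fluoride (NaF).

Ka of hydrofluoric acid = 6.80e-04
pH = 3.17

pKa = -log(6.80e-04) = 3.17. pH = pKa + log([A⁻]/[HA]) = 3.17 + log(0.244/0.244)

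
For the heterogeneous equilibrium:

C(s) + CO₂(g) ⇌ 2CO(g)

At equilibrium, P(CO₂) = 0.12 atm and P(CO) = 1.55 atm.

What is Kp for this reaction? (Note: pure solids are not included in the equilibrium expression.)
K_p = 20.021

Solid C is excluded.
Kp = P(CO)²/P(CO₂) = (1.55)²/0.12 = 2.403/0.12 = 20.021.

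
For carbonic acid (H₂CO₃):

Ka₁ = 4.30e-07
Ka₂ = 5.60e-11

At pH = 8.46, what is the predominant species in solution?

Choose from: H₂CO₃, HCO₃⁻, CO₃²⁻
HCO₃⁻

pKa1 = 6.37, pKa2 = 10.25. Each pKa is the crossover between adjacent species; pH = 8.46 lies in the region where HCO₃⁻ predominates.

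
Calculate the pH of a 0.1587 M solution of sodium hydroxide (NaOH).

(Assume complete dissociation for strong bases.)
pH = 13.20

[OH⁻] = 0.1587 M for strong base. pOH = -log[OH⁻] = 0.80, pH = 14 - pOH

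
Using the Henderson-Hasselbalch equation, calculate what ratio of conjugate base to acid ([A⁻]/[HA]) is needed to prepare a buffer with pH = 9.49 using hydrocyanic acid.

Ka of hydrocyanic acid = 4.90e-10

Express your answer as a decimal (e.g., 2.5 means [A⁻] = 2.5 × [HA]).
[A⁻]/[HA] = 1.514

pKa = −log(4.90e-10) = 9.3098. pH = pKa + log([A⁻]/[HA]). 9.49 = 9.3098 + log(ratio). log(ratio) = 9.49 − 9.3098 = 0.1802. ratio = 10^(0.1802) = 1.514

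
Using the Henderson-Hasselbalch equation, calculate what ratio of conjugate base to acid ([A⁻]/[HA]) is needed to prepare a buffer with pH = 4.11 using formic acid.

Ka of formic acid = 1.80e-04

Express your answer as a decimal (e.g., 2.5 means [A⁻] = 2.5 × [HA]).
[A⁻]/[HA] = 2.319

pKa = −log(1.80e-04) = 3.7447. pH = pKa + log([A⁻]/[HA]). 4.11 = 3.7447 + log(ratio). log(ratio) = 4.11 − 3.7447 = 0.3653. ratio = 10^(0.3653) = 2.319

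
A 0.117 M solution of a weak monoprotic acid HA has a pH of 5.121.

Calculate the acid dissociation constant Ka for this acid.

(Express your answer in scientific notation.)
K_a = 4.90e-10

[H⁺] = 10^(−pH) = 10^(−5.121) = 7.568e-06 M. For HA ⇌ H⁺ + A⁻, Ka = x²/(C − x) = (7.568e-06)²/(0.117 − 7.568e-06) = 4.90e-10.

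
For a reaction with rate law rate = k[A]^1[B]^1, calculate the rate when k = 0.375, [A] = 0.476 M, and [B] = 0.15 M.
0.02677 M/s

rate = k·[A]^1·[B]^1 = 0.375·(0.476)^1·(0.15)^1 = 0.375·0.476·0.15 = 0.02677 M/s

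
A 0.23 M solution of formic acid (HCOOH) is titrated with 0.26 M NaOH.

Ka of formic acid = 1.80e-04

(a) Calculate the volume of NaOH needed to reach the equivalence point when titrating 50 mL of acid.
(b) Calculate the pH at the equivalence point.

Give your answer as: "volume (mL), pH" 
V = 44.2 mL, pH = 8.42

(a) At equivalence: moles acid = moles base.
moles acid = 0.23 × 0.05 = 0.0115 mol; V_NaOH = 0.0115/0.26 = 0.04423 L = 44.2 mL.
(b) At equivalence, all acid → conjugate base A⁻ at [A⁻] = 0.0115/0.09423 = 0.122 M.
Kb = Kw/Ka = 1.0e-14/1.80e-04 = 5.556e-11; [OH⁻] = √(Kb·[A⁻]) = 2.604e-06; pOH = 5.58; pH = 14 − pOH = 8.42.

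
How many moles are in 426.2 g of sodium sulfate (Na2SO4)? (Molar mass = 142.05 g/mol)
Moles = 426.2 g ÷ 142.05 g/mol = 3 mol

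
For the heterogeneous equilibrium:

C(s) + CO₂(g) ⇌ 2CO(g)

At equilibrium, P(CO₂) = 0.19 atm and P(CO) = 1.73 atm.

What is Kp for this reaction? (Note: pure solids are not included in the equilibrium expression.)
K_p = 15.752

Solid C is excluded.
Kp = P(CO)²/P(CO₂) = (1.73)²/0.19 = 2.993/0.19 = 15.752.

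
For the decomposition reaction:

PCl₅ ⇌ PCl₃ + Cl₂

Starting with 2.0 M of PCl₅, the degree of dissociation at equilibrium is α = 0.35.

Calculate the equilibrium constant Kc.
K_c = 0.3769

x = α·[A]₀ = 0.35 × 2.0 = 0.7 M dissociated.
At eq: [PCl₅] = 2.0 − 0.7 = 1.3 M; [PCl₃] = [Cl₂] = x = 0.7 M.
Kc = [PCl₃][Cl₂]/[PCl₅] = (0.7)²/1.3 = 0.3769.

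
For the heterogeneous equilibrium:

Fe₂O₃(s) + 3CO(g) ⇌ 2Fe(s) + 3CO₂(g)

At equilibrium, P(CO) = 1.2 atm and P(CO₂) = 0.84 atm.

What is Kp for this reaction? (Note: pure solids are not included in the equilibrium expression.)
K_p = 0.343

Solids (Fe₂O₃, Fe) are excluded.
Kp = P(CO₂)³/P(CO)³ = (0.84)³/(1.2)³ = 0.5927/1.728 = 0.343.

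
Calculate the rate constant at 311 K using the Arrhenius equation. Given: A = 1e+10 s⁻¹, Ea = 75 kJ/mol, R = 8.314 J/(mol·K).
2.53e-03 s⁻¹

k = A·exp(-Ea/(R·T)) = 1e+10·exp(-75000/(8.314·311)) = 1e+10·exp(-29.0062) = 1e+10·2.5279e-13 = 2.53e-03 s⁻¹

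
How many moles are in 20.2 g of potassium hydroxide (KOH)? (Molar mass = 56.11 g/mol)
Moles = 20.2 g ÷ 56.11 g/mol = 0.36 mol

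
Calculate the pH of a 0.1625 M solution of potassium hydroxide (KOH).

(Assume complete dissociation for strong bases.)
pH = 13.21

[OH⁻] = 0.1625 M for strong base. pOH = -log[OH⁻] = 0.79, pH = 14 - pOH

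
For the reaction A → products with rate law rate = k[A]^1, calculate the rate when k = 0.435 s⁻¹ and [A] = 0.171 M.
0.07439 M/s

rate = k·[A]^1 = 0.435·(0.171)^1 = 0.435·0.171 = 0.07439 M/s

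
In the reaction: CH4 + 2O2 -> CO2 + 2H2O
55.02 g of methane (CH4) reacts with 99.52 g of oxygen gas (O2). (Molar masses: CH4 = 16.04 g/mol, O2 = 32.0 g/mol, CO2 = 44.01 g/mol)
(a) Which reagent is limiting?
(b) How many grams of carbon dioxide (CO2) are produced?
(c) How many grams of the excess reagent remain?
(a) O2, (b) 68.44 g, (c) 30.08 g

Moles of CH4 = 55.02 g ÷ 16.04 g/mol = 3.43017 mol
Moles of O2 = 99.52 g ÷ 32.0 g/mol = 3.11 mol
Moles ÷ coefficient: CH4: 3.43017/1 = 3.43, O2: 3.11/2 = 1.555
(a) O2 has the smaller value, so O2 is the limiting reagent.
(b) Moles of CO2 = 3.11 mol O2 × (1/2) = 1.555 mol; mass = 1.555 mol × 44.01 g/mol = 68.44 g
(c) CH4 consumed = 3.11 × (1/2) = 1.555 mol; remaining = 3.43017 − 1.555 = 1.87517 mol; mass = 1.87517 mol × 16.04 g/mol = 30.08 g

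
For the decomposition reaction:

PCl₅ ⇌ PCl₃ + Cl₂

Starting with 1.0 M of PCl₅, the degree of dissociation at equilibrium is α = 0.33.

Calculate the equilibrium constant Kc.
K_c = 0.1625

x = α·[A]₀ = 0.33 × 1.0 = 0.33 M dissociated.
At eq: [PCl₅] = 1.0 − 0.33 = 0.67 M; [PCl₃] = [Cl₂] = x = 0.33 M.
Kc = [PCl₃][Cl₂]/[PCl₅] = (0.33)²/0.67 = 0.1625.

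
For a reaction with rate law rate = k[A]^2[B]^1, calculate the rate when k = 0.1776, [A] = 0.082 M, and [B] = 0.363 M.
0.0004335 M/s

rate = k·[A]^2·[B]^1 = 0.1776·(0.082)^2·(0.363)^1 = 0.1776·0.006724·0.363 = 0.0004335 M/s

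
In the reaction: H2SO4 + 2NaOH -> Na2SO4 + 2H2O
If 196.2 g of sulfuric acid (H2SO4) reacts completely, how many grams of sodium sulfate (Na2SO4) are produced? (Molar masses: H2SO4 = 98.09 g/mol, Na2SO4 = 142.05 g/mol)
Moles of H2SO4 = 196.2 g ÷ 98.09 g/mol = 2.0002 mol
Mole ratio: 1 mol Na2SO4 / 1 mol H2SO4
Moles of Na2SO4 = 2.0002 × (1/1) = 2.0002 mol
Mass of Na2SO4 = 2.0002 mol × 142.05 g/mol = 284.1 g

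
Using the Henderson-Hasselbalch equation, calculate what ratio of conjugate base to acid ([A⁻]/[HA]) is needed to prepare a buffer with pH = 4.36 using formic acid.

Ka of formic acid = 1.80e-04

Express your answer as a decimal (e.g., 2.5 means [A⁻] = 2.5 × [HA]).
[A⁻]/[HA] = 4.124

pKa = −log(1.80e-04) = 3.7447. pH = pKa + log([A⁻]/[HA]). 4.36 = 3.7447 + log(ratio). log(ratio) = 4.36 − 3.7447 = 0.6153. ratio = 10^(0.6153) = 4.124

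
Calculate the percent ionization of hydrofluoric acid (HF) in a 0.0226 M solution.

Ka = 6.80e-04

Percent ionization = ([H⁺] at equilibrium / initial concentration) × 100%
Percent ionization = 15.9%

Let x = [H⁺]. Ka = x²/(C - x) ⇒ x² + (6.80e-04)x - (6.80e-04)(0.0226) = 0. x = 3.5949e-03. Percent = (3.5949e-03/0.0226) × 100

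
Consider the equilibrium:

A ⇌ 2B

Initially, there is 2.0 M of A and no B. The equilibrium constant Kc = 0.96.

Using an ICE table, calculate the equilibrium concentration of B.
[B] = 1.166 M

ICE: [A] = 2.0 − x, [B] = 2x.
Kc = (2x)²/(2.0 − x) = 0.96 ⇒ 4x² + 0.96x − 1.92 = 0.
x = (−0.96 + √(0.96² + 4·4·1.92))/(2·4) = (−0.96 + √31.642)/8 = 0.58314.
[B] = 2x = 1.166 M.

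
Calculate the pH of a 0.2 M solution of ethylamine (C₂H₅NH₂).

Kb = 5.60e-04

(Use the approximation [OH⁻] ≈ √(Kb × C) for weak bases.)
pH = 12.02

[OH⁻] = √(Kb × C) = √(5.60e-04 × 0.2) = 1.0583e-02. pOH = 1.98, pH = 14 - pOH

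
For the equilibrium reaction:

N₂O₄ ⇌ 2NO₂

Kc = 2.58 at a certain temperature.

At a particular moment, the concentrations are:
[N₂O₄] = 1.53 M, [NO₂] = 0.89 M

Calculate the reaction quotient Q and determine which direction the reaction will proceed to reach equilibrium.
Q = 0.518, Q < K, reaction proceeds forward (toward products)

Q = ([NO₂]^2) / ([N₂O₄])
  = ((0.89)^2) / ((1.53)) = 0.7921/1.53 = 0.5177
Since Q = 0.5177 < Kc = 2.58, the reaction proceeds forward (toward products) to reach equilibrium.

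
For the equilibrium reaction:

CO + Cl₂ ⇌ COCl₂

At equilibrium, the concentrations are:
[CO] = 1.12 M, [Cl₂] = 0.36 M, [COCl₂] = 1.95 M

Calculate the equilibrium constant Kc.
K_c = 4.8363

Kc = ([COCl₂]) / ([CO] × [Cl₂])
   = ((1.95)) / ((1.12)·(0.36))
   = 1.95 / 0.4032 = 4.8363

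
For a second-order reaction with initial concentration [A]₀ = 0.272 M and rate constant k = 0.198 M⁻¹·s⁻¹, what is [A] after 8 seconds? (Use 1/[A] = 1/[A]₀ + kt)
0.1901 M

1/[A] = 1/[A]₀ + k·t = 1/0.272 + (0.198)·(8) = 3.6765 + 1.5840 = 5.2605
[A] = 1/5.2605 = 0.1901 M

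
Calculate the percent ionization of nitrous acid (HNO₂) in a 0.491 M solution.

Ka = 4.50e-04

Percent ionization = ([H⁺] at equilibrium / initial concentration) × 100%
Percent ionization = 2.98%

Let x = [H⁺]. Ka = x²/(C - x) ⇒ x² + (4.50e-04)x - (4.50e-04)(0.491) = 0. x = 1.4641e-02. Percent = (1.4641e-02/0.491) × 100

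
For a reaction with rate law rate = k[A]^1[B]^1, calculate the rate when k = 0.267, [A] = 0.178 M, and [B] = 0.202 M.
0.0096 M/s

rate = k·[A]^1·[B]^1 = 0.267·(0.178)^1·(0.202)^1 = 0.267·0.178·0.202 = 0.0096 M/s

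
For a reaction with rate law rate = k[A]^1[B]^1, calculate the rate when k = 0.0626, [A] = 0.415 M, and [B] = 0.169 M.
0.00439 M/s

rate = k·[A]^1·[B]^1 = 0.0626·(0.415)^1·(0.169)^1 = 0.0626·0.415·0.169 = 0.00439 M/s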